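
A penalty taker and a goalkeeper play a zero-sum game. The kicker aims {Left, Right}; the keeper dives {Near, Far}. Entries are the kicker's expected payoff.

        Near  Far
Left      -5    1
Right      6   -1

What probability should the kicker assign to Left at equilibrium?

Row minima: Left → -5, Right → -1; maximin = -1.
Column maxima: Near → 6, Far → 1; minimax = 1.
-1 ≠ 1, so there is no saddle point; optimal play is mixed.
Let the kicker play Left with probability p. Expected payoff against Near: (-5)p + 6(1−p) = −11p + 6; against Far: 1p + (-1)(1−p) = 2p − 1.
Setting these equal: −11p + 6 = 2p − 1 ⇒ −13p = -7 ⇒ p = 7/13, and the value is (-11)·(7/13) + 6 = 1/13.
For the keeper: with q = P(Near), equating Left's and Right's payoffs gives −6q + 1 = 7q − 1 ⇒ q = 2/13.

7/13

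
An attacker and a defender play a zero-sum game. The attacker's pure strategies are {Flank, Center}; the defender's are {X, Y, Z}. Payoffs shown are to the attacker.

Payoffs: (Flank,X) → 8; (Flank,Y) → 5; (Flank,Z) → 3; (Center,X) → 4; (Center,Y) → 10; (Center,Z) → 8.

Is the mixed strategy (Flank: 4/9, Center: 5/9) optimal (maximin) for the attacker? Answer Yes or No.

Against X this mix gives (4/9)·8 + (5/9)·4 = 52/9.
Against Y this mix gives (4/9)·5 + (5/9)·10 = 70/9.
Against Z this mix gives (4/9)·3 + (5/9)·8 = 52/9.
All of the defender's active replies (X, Z) yield 52/9, and no column does worse for the attacker. The mix makes the defender indifferent and guarantees 52/9, so it is optimal.

Yes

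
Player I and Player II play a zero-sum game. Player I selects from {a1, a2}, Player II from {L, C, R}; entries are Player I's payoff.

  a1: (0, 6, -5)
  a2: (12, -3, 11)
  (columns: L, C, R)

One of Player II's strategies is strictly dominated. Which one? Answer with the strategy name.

L

R holds Player I's payoff strictly below L in every row: -5 < 0, 11 < 12.
So L is strictly dominated for Player II.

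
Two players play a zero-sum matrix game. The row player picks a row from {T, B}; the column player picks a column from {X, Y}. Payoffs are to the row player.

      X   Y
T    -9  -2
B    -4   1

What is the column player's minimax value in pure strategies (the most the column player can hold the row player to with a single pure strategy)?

-4

Column maxima: X → -4, Y → 1.
The smallest of these is -4.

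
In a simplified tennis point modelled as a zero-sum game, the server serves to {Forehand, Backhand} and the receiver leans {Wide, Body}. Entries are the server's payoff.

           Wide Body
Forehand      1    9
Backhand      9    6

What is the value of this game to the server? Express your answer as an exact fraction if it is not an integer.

Row minima: Forehand → 1, Backhand → 6; maximin = 6.
Column maxima: Wide → 9, Body → 9; minimax = 9.
6 ≠ 9, so there is no saddle point; optimal play is mixed.
Let the server play Forehand with probability p. Expected payoff against Wide: 1p + 9(1−p) = −8p + 9; against Body: 9p + 6(1−p) = 3p + 6.
Setting these equal: −8p + 9 = 3p + 6 ⇒ −11p = -3 ⇒ p = 3/11, and the value is (-8)·(3/11) + 9 = 75/11.
For the receiver: with q = P(Wide), equating Forehand's and Backhand's payoffs gives −8q + 9 = 3q + 6 ⇒ q = 3/11.

75/11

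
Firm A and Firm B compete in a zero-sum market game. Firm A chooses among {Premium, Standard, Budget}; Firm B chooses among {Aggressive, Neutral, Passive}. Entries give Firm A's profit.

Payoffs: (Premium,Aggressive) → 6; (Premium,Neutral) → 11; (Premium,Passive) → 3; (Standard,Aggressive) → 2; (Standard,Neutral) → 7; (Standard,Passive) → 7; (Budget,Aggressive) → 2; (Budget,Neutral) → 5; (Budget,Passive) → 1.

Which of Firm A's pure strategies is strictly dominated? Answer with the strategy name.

Budget

Premium gives a strictly higher payoff than Budget against every column: 6 > 2, 11 > 5, 3 > 1.
So Budget is strictly dominated and Firm A never plays it.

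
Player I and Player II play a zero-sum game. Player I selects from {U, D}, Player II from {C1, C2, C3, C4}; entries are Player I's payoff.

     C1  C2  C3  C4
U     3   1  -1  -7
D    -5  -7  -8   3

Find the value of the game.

Row minima: U → -7, D → -8; maximin = -7.
Column maxima: C1 → 3, C2 → 1, C3 → -1, C4 → 3; minimax = -1.
-7 ≠ -1, so there is no saddle point; optimal play is mixed.
C1 is strictly dominated by C2 (it gives Player I strictly more in every row), so Player II never plays it.
C2 is strictly dominated by C3 (it gives Player I strictly more in every row), so Player II never plays it.
On the remaining 2×2 (U, D vs C3, C4):
Let Player I play U with probability p. Expected payoff against C3: (-1)p + (-8)(1−p) = 7p − 8; against C4: (-7)p + 3(1−p) = −10p + 3.
Setting these equal: 7p − 8 = −10p + 3 ⇒ 17p = 11 ⇒ p = 11/17, and the value is (7)·(11/17) − 8 = -59/17.
For Player II: with q = P(C3), equating U's and D's payoffs gives 6q − 7 = −11q + 3 ⇒ q = 10/17.

-59/17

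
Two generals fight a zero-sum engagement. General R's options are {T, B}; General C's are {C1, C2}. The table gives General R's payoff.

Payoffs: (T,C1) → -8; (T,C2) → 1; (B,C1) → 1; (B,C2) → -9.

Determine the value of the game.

-71/19

Row minima: T → -8, B → -9; maximin = -8.
Column maxima: C1 → 1, C2 → 1; minimax = 1.
-8 ≠ 1, so there is no saddle point; optimal play is mixed.
Let General R play T with probability p. Expected payoff against C1: (-8)p + 1(1−p) = −9p + 1; against C2: 1p + (-9)(1−p) = 10p − 9.
Setting these equal: −9p + 1 = 10p − 9 ⇒ −19p = -10 ⇒ p = 10/19, and the value is (-9)·(10/19) + 1 = -71/19.
For General C: with q = P(C1), equating T's and B's payoffs gives −9q + 1 = 10q − 9 ⇒ q = 10/19.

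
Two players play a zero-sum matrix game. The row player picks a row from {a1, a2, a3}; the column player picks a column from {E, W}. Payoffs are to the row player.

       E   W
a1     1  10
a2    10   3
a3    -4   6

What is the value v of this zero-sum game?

Row minima: a1 → 1, a2 → 3, a3 → -4; maximin = 3.
Column maxima: E → 10, W → 10; minimax = 10.
3 ≠ 10, so there is no saddle point; optimal play is mixed.
a3 is strictly dominated by a1, so the row player never plays it.
On the remaining 2×2 (a1, a2 vs E, W):
Let the row player play a1 with probability p. Expected payoff against E: 1p + 10(1−p) = −9p + 10; against W: 10p + 3(1−p) = 7p + 3.
Setting these equal: −9p + 10 = 7p + 3 ⇒ −16p = -7 ⇒ p = 7/16, and the value is (-9)·(7/16) + 10 = 97/16.
For the column player: with q = P(E), equating a1's and a2's payoffs gives −9q + 10 = 7q + 3 ⇒ q = 7/16.

97/16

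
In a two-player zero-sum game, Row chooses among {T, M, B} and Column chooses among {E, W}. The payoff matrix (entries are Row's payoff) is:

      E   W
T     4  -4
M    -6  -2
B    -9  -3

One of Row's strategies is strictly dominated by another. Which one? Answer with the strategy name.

B

M gives a strictly higher payoff than B against every column: -6 > -9, -2 > -3.
So B is strictly dominated and Row never plays it.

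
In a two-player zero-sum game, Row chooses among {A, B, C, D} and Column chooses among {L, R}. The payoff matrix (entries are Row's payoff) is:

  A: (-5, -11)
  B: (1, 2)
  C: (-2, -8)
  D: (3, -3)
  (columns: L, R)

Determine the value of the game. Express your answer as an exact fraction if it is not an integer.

9/7

Row minima: A → -11, B → 1, C → -8, D → -3; maximin = 1.
Column maxima: L → 3, R → 2; minimax = 2.
1 ≠ 2, so there is no saddle point; optimal play is mixed.
A is strictly dominated by B, so Row never plays it.
C is strictly dominated by B, so Row never plays it.
On the remaining 2×2 (B, D vs L, R):
Let Row play B with probability p. Expected payoff against L: 1p + 3(1−p) = −2p + 3; against R: 2p + (-3)(1−p) = 5p − 3.
Setting these equal: −2p + 3 = 5p − 3 ⇒ −7p = -6 ⇒ p = 6/7, and the value is (-2)·(6/7) + 3 = 9/7.
For Column: with q = P(L), equating B's and D's payoffs gives −q + 2 = 6q − 3 ⇒ q = 5/7.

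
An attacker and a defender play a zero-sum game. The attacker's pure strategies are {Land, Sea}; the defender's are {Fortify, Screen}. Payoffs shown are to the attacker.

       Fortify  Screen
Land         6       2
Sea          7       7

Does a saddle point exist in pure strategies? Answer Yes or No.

Yes

Row minima: Land → 2, Sea → 7; maximin = 7.
Column maxima: Fortify → 7, Screen → 7; minimax = 7.
maximin = minimax = 7, so a saddle point exists.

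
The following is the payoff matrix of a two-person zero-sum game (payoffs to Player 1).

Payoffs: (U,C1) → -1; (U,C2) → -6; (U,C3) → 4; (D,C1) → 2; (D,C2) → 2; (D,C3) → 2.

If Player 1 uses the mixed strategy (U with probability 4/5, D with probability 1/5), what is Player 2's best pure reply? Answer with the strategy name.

If Player 2 plays C1, Player 1's expected payoff is (4/5)·(-1) + (1/5)·2 = -2/5.
If Player 2 plays C2, Player 1's expected payoff is (4/5)·(-6) + (1/5)·2 = -22/5.
If Player 2 plays C3, Player 1's expected payoff is (4/5)·4 + (1/5)·2 = 18/5.
Player 2 minimizes Player 1's payoff; the smallest is -22/5, so the best response is C2.

C2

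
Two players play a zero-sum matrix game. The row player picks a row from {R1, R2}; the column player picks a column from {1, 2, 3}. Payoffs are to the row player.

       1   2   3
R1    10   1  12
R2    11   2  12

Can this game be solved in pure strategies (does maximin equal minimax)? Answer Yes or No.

Yes

Row minima: R1 → 1, R2 → 2; maximin = 2.
Column maxima: 1 → 11, 2 → 2, 3 → 12; minimax = 2.
maximin = minimax = 2, so a saddle point exists.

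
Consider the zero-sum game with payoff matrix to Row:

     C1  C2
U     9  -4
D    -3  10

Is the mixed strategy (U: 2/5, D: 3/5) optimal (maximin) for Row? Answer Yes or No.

Against C1 this mix gives (2/5)·9 + (3/5)·(-3) = 9/5.
Against C2 this mix gives (2/5)·(-4) + (3/5)·10 = 22/5.
Column will play C1, holding Row to 9/5. Shifting weight toward the row that does better against C1 would raise this floor (the equalizing mix achieves 3 against both C1 and C2), so the proposed strategy is not optimal.

No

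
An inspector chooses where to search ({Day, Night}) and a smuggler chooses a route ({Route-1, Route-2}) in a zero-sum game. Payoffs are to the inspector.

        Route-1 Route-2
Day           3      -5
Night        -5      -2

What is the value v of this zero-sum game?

Row minima: Day → -5, Night → -5; maximin = -5.
Column maxima: Route-1 → 3, Route-2 → -2; minimax = -2.
-5 ≠ -2, so there is no saddle point; optimal play is mixed.
Let the inspector play Day with probability p. Expected payoff against Route-1: 3p + (-5)(1−p) = 8p − 5; against Route-2: (-5)p + (-2)(1−p) = −3p − 2.
Setting these equal: 8p − 5 = −3p − 2 ⇒ 11p = 3 ⇒ p = 3/11, and the value is (8)·(3/11) − 5 = -31/11.
For the smuggler: with q = P(Route-1), equating Day's and Night's payoffs gives 8q − 5 = −3q − 2 ⇒ q = 3/11.

-31/11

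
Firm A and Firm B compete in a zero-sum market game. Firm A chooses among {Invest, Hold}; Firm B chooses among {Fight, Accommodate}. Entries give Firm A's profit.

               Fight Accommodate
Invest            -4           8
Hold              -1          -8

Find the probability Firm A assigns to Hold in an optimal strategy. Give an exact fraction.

12/19

Row minima: Invest → -4, Hold → -8; maximin = -4.
Column maxima: Fight → -1, Accommodate → 8; minimax = -1.
-4 ≠ -1, so there is no saddle point; optimal play is mixed.
Let Firm A play Invest with probability p. Expected payoff against Fight: (-4)p + (-1)(1−p) = −3p − 1; against Accommodate: 8p + (-8)(1−p) = 16p − 8.
Setting these equal: −3p − 1 = 16p − 8 ⇒ −19p = -7 ⇒ p = 7/19, and the value is (-3)·(7/19) − 1 = -40/19.
For Firm B: with q = P(Fight), equating Invest's and Hold's payoffs gives −12q + 8 = 7q − 8 ⇒ q = 16/19.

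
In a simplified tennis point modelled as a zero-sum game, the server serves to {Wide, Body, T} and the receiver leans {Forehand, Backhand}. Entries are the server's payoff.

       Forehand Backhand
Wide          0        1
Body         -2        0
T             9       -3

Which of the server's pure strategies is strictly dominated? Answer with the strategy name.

Wide gives a strictly higher payoff than Body against every column: 0 > -2, 1 > 0.
So Body is strictly dominated and the server never plays it.

Body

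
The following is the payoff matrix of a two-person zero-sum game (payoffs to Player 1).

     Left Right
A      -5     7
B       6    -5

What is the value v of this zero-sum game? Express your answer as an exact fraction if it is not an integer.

Row minima: A → -5, B → -5; maximin = -5.
Column maxima: Left → 6, Right → 7; minimax = 6.
-5 ≠ 6, so there is no saddle point; optimal play is mixed.
Let Player 1 play A with probability p. Expected payoff against Left: (-5)p + 6(1−p) = −11p + 6; against Right: 7p + (-5)(1−p) = 12p − 5.
Setting these equal: −11p + 6 = 12p − 5 ⇒ −23p = -11 ⇒ p = 11/23, and the value is (-11)·(11/23) + 6 = 17/23.
For Player 2: with q = P(Left), equating A's and B's payoffs gives −12q + 7 = 11q − 5 ⇒ q = 12/23.

17/23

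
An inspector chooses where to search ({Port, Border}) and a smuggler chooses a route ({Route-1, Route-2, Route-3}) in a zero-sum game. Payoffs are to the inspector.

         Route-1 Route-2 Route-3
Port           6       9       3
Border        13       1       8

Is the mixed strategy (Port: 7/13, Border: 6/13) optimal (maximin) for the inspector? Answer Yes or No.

Against Route-1 this mix gives (7/13)·6 + (6/13)·13 = 120/13.
Against Route-2 this mix gives (7/13)·9 + (6/13)·1 = 69/13.
Against Route-3 this mix gives (7/13)·3 + (6/13)·8 = 69/13.
All of the smuggler's active replies (Route-2, Route-3) yield 69/13, and no column does worse for the inspector. The mix makes the smuggler indifferent and guarantees 69/13, so it is optimal.

Yes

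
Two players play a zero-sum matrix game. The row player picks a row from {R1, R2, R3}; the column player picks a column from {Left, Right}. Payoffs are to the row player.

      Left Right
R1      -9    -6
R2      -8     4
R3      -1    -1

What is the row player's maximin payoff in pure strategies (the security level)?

Row minima: R1 → -9, R2 → -8, R3 → -1.
The best of these is -1.

-1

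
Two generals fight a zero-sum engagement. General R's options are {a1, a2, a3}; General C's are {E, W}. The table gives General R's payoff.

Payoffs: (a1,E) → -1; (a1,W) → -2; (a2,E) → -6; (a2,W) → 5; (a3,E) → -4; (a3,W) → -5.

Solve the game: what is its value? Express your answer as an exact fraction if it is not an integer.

Row minima: a1 → -2, a2 → -6, a3 → -5; maximin = -2.
Column maxima: E → -1, W → 5; minimax = -1.
-2 ≠ -1, so there is no saddle point; optimal play is mixed.
a3 is strictly dominated by a1, so General R never plays it.
On the remaining 2×2 (a1, a2 vs E, W):
Let General R play a1 with probability p. Expected payoff against E: (-1)p + (-6)(1−p) = 5p − 6; against W: (-2)p + 5(1−p) = −7p + 5.
Setting these equal: 5p − 6 = −7p + 5 ⇒ 12p = 11 ⇒ p = 11/12, and the value is (5)·(11/12) − 6 = -17/12.
For General C: with q = P(E), equating a1's and a2's payoffs gives q − 2 = −11q + 5 ⇒ q = 7/12.

-17/12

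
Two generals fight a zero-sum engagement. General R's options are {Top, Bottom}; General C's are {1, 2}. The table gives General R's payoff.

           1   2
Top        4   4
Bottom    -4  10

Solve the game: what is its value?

4

Row minima: Top → 4, Bottom → -4; maximin = 4.
Column maxima: 1 → 4, 2 → 10; minimax = 4.
Since maximin = minimax = 4, there is a saddle point and the value is 4.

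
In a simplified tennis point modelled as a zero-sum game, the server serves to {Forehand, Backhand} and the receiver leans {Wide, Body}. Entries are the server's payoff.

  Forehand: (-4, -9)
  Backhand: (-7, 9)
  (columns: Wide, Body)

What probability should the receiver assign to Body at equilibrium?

Row minima: Forehand → -9, Backhand → -7; maximin = -7.
Column maxima: Wide → -4, Body → 9; minimax = -4.
-7 ≠ -4, so there is no saddle point; optimal play is mixed.
Let the server play Forehand with probability p. Expected payoff against Wide: (-4)p + (-7)(1−p) = 3p − 7; against Body: (-9)p + 9(1−p) = −18p + 9.
Setting these equal: 3p − 7 = −18p + 9 ⇒ 21p = 16 ⇒ p = 16/21, and the value is (3)·(16/21) − 7 = -33/7.
For the receiver: with q = P(Wide), equating Forehand's and Backhand's payoffs gives 5q − 9 = −16q + 9 ⇒ q = 6/7.

1/7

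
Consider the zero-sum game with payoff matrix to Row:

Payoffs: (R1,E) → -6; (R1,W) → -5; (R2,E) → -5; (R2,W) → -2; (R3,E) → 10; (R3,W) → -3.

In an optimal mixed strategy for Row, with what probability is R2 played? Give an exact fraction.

Row minima: R1 → -6, R2 → -5, R3 → -3; maximin = -3.
Column maxima: E → 10, W → -2; minimax = -2.
-3 ≠ -2, so there is no saddle point; optimal play is mixed.
R1 is strictly dominated by R2, so Row never plays it.
On the remaining 2×2 (R2, R3 vs E, W):
Let Row play R2 with probability p. Expected payoff against E: (-5)p + 10(1−p) = −15p + 10; against W: (-2)p + (-3)(1−p) = p − 3.
Setting these equal: −15p + 10 = p − 3 ⇒ −16p = -13 ⇒ p = 13/16, and the value is (-15)·(13/16) + 10 = -35/16.
For Column: with q = P(E), equating R2's and R3's payoffs gives −3q − 2 = 13q − 3 ⇒ q = 1/16.

13/16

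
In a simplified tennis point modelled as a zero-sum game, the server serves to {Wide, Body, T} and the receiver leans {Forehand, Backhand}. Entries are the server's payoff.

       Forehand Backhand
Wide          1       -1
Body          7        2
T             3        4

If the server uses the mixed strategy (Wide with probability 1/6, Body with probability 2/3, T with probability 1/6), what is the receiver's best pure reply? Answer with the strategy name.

If the receiver plays Forehand, the server's expected payoff is (1/6)·1 + (2/3)·7 + (1/6)·3 = 16/3.
If the receiver plays Backhand, the server's expected payoff is (1/6)·(-1) + (2/3)·2 + (1/6)·4 = 11/6.
The receiver minimizes the server's payoff; the smallest is 11/6, so the best response is Backhand.

Backhand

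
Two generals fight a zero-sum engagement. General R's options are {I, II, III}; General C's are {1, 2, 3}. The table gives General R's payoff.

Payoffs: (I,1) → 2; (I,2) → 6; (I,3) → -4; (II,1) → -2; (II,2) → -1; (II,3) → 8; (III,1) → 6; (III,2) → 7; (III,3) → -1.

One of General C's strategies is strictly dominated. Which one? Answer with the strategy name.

2

1 holds General R's payoff strictly below 2 in every row: 2 < 6, -2 < -1, 6 < 7.
So 2 is strictly dominated for General C.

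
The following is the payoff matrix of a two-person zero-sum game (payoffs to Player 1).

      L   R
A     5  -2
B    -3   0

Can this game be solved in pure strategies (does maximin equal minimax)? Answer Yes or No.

No

Row minima: A → -2, B → -3; maximin = -2.
Column maxima: L → 5, R → 0; minimax = 0.
-2 ≠ 0, so no pure-strategy equilibrium exists.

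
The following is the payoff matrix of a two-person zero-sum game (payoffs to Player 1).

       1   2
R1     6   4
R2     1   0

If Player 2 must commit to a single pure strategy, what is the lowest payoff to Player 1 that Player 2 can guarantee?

Column maxima: 1 → 6, 2 → 4.
The smallest of these is 4.

4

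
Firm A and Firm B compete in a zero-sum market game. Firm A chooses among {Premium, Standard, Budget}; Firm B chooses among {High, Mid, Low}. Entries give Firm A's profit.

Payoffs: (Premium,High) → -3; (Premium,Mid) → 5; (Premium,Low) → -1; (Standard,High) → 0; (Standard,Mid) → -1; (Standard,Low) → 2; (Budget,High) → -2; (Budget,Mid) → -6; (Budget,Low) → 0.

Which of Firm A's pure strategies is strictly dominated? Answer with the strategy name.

Budget

Standard gives a strictly higher payoff than Budget against every column: 0 > -2, -1 > -6, 2 > 0.
So Budget is strictly dominated and Firm A never plays it.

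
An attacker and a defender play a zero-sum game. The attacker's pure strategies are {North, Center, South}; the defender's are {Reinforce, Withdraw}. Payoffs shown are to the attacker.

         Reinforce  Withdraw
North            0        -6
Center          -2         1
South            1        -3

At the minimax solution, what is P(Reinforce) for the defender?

Row minima: North → -6, Center → -2, South → -3; maximin = -2.
Column maxima: Reinforce → 1, Withdraw → 1; minimax = 1.
-2 ≠ 1, so there is no saddle point; optimal play is mixed.
North is strictly dominated by South, so the attacker never plays it.
On the remaining 2×2 (Center, South vs Reinforce, Withdraw):
Let the attacker play Center with probability p. Expected payoff against Reinforce: (-2)p + 1(1−p) = −3p + 1; against Withdraw: 1p + (-3)(1−p) = 4p − 3.
Setting these equal: −3p + 1 = 4p − 3 ⇒ −7p = -4 ⇒ p = 4/7, and the value is (-3)·(4/7) + 1 = -5/7.
For the defender: with q = P(Reinforce), equating Center's and South's payoffs gives −3q + 1 = 4q − 3 ⇒ q = 4/7.

4/7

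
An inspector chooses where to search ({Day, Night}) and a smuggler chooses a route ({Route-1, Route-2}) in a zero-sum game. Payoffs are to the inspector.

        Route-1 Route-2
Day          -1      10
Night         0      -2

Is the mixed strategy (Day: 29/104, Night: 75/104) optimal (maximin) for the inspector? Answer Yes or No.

Against Route-1 this mix gives (29/104)·(-1) + (75/104)·0 = -29/104.
Against Route-2 this mix gives (29/104)·10 + (75/104)·(-2) = 35/26.
The smuggler will play Route-1, holding the inspector to -29/104. Shifting weight toward the row that does better against Route-1 would raise this floor (the equalizing mix achieves -2/13 against both Route-1 and Route-2), so the proposed strategy is not optimal.

No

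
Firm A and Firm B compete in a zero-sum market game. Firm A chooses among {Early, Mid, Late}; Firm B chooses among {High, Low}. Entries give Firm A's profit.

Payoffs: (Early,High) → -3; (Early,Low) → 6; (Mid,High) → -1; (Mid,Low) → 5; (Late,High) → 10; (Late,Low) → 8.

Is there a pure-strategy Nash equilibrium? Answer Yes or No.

Row minima: Early → -3, Mid → -1, Late → 8; maximin = 8.
Column maxima: High → 10, Low → 8; minimax = 8.
maximin = minimax = 8, so a saddle point exists.

Yes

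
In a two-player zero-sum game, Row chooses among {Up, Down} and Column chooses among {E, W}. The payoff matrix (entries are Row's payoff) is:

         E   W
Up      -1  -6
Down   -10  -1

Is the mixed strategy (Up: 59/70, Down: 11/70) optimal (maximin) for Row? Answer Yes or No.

Against E this mix gives (59/70)·(-1) + (11/70)·(-10) = -169/70.
Against W this mix gives (59/70)·(-6) + (11/70)·(-1) = -73/14.
Column will play W, holding Row to -73/14. Shifting weight toward the row that does better against W would raise this floor (the equalizing mix achieves -59/14 against both W and E), so the proposed strategy is not optimal.

No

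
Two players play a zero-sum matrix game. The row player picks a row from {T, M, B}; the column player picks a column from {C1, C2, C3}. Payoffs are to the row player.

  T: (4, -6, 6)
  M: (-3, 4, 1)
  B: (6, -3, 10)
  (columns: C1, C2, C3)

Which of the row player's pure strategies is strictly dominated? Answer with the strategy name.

B gives a strictly higher payoff than T against every column: 6 > 4, -3 > -6, 10 > 6.
So T is strictly dominated and the row player never plays it.

T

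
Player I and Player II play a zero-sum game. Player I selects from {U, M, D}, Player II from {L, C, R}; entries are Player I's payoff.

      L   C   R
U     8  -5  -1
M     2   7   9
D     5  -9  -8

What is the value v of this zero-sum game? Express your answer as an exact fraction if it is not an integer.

11/3

Row minima: U → -5, M → 2, D → -9; maximin = 2.
Column maxima: L → 8, C → 7, R → 9; minimax = 7.
2 ≠ 7, so there is no saddle point; optimal play is mixed.
D is strictly dominated by U, so Player I never plays it.
R is strictly dominated by C (it gives Player I strictly more in every row), so Player II never plays it.
On the remaining 2×2 (U, M vs L, C):
Let Player I play U with probability p. Expected payoff against L: 8p + 2(1−p) = 6p + 2; against C: (-5)p + 7(1−p) = −12p + 7.
Setting these equal: 6p + 2 = −12p + 7 ⇒ 18p = 5 ⇒ p = 5/18, and the value is (6)·(5/18) + 2 = 11/3.
For Player II: with q = P(L), equating U's and M's payoffs gives 13q − 5 = −5q + 7 ⇒ q = 2/3.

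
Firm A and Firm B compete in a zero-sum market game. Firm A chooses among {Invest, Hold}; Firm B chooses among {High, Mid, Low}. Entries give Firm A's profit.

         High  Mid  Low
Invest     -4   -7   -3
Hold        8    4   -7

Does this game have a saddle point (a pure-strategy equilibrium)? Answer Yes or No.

Row minima: Invest → -7, Hold → -7; maximin = -7.
Column maxima: High → 8, Mid → 4, Low → -3; minimax = -3.
-7 ≠ -3, so no pure-strategy equilibrium exists.

No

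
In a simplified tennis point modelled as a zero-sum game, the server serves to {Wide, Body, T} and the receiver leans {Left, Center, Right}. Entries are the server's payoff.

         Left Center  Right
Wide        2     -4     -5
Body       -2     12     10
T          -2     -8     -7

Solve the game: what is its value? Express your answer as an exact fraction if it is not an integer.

10/19

Row minima: Wide → -5, Body → -2, T → -8; maximin = -2.
Column maxima: Left → 2, Center → 12, Right → 10; minimax = 2.
-2 ≠ 2, so there is no saddle point; optimal play is mixed.
T is strictly dominated by Wide, so the server never plays it.
With T eliminated, Center is strictly dominated by Right (it gives the server strictly more in every remaining row), so the receiver never plays it.
On the remaining 2×2 (Wide, Body vs Left, Right):
Let the server play Wide with probability p. Expected payoff against Left: 2p + (-2)(1−p) = 4p − 2; against Right: (-5)p + 10(1−p) = −15p + 10.
Setting these equal: 4p − 2 = −15p + 10 ⇒ 19p = 12 ⇒ p = 12/19, and the value is (4)·(12/19) − 2 = 10/19.
For the receiver: with q = P(Left), equating Wide's and Body's payoffs gives 7q − 5 = −12q + 10 ⇒ q = 15/19.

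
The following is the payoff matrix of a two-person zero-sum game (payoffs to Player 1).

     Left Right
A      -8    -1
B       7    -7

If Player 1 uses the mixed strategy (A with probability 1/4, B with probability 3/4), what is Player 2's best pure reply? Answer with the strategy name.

Right

If Player 2 plays Left, Player 1's expected payoff is (1/4)·(-8) + (3/4)·7 = 13/4.
If Player 2 plays Right, Player 1's expected payoff is (1/4)·(-1) + (3/4)·(-7) = -11/2.
Player 2 minimizes Player 1's payoff; the smallest is -11/2, so the best response is Right.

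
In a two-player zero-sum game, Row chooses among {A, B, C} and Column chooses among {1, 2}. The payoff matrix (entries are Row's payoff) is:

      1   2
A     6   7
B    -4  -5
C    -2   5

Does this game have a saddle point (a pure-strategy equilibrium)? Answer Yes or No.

Yes

Row minima: A → 6, B → -5, C → -2; maximin = 6.
Column maxima: 1 → 6, 2 → 7; minimax = 6.
maximin = minimax = 6, so a saddle point exists.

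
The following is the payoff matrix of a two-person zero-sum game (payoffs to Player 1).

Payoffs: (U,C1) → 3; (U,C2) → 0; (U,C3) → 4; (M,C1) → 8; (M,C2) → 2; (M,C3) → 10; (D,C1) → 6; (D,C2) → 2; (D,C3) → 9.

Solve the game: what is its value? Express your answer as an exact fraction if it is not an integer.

2

Row minima: U → 0, M → 2, D → 2; maximin = 2.
Column maxima: C1 → 8, C2 → 2, C3 → 10; minimax = 2.
Since maximin = minimax = 2, there is a saddle point and the value is 2.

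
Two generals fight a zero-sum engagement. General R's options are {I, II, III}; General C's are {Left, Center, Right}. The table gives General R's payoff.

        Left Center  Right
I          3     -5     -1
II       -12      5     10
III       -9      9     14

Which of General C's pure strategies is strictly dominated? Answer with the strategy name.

Center holds General R's payoff strictly below Right in every row: -5 < -1, 5 < 10, 9 < 14.
So Right is strictly dominated for General C.

Right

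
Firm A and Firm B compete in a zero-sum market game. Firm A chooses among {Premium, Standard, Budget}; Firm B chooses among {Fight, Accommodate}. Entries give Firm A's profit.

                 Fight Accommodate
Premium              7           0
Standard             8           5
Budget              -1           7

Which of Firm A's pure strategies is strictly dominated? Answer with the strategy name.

Premium

Standard gives a strictly higher payoff than Premium against every column: 8 > 7, 5 > 0.
So Premium is strictly dominated and Firm A never plays it.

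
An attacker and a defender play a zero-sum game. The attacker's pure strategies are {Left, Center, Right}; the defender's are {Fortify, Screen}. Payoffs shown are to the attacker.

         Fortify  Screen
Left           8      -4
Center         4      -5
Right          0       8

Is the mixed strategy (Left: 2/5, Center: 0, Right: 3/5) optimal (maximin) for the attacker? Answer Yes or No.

Yes

Against Fortify this mix gives (2/5)·8 + (3/5)·0 = 16/5.
Against Screen this mix gives (2/5)·(-4) + (3/5)·8 = 16/5.
All of the defender's active replies (Fortify, Screen) yield 16/5, and no column does worse for the attacker. The mix makes the defender indifferent and guarantees 16/5, so it is optimal.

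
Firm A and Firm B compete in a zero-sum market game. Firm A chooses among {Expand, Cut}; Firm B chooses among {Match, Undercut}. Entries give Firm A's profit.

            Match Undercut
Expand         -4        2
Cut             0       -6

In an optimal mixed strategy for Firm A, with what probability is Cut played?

Row minima: Expand → -4, Cut → -6; maximin = -4.
Column maxima: Match → 0, Undercut → 2; minimax = 0.
-4 ≠ 0, so there is no saddle point; optimal play is mixed.
Let Firm A play Expand with probability p. Expected payoff against Match: (-4)p + 0(1−p) = −4p; against Undercut: 2p + (-6)(1−p) = 8p − 6.
Setting these equal: −4p = 8p − 6 ⇒ −12p = -6 ⇒ p = 1/2, and the value is (-4)·(1/2) = -2.
For Firm B: with q = P(Match), equating Expand's and Cut's payoffs gives −6q + 2 = 6q − 6 ⇒ q = 2/3.

1/2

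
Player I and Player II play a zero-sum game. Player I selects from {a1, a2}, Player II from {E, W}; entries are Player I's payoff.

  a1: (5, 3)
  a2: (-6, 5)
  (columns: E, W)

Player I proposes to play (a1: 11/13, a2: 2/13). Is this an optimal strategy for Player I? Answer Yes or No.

Yes

Against E this mix gives (11/13)·5 + (2/13)·(-6) = 43/13.
Against W this mix gives (11/13)·3 + (2/13)·5 = 43/13.
All of Player II's active replies (E, W) yield 43/13, and no column does worse for Player I. The mix makes Player II indifferent and guarantees 43/13, so it is optimal.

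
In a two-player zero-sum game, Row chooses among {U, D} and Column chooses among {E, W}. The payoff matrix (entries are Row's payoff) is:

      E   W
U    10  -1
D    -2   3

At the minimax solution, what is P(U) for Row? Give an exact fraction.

Row minima: U → -1, D → -2; maximin = -1.
Column maxima: E → 10, W → 3; minimax = 3.
-1 ≠ 3, so there is no saddle point; optimal play is mixed.
Let Row play U with probability p. Expected payoff against E: 10p + (-2)(1−p) = 12p − 2; against W: (-1)p + 3(1−p) = −4p + 3.
Setting these equal: 12p − 2 = −4p + 3 ⇒ 16p = 5 ⇒ p = 5/16, and the value is (12)·(5/16) − 2 = 7/4.
For Column: with q = P(E), equating U's and D's payoffs gives 11q − 1 = −5q + 3 ⇒ q = 1/4.

5/16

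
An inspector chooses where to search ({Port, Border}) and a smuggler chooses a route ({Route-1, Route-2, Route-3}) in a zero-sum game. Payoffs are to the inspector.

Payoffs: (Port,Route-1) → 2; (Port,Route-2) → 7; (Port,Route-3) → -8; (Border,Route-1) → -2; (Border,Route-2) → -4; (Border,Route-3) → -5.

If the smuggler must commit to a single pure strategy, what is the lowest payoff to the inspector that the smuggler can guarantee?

-5

Column maxima: Route-1 → 2, Route-2 → 7, Route-3 → -5.
The smallest of these is -5.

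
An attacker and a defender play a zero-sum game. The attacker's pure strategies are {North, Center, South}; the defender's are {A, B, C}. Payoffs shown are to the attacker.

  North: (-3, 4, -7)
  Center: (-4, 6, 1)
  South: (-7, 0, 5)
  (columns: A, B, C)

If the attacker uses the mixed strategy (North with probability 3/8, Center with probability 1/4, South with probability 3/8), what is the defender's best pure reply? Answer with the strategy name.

A

If the defender plays A, the attacker's expected payoff is (3/8)·(-3) + (1/4)·(-4) + (3/8)·(-7) = -19/4.
If the defender plays B, the attacker's expected payoff is (3/8)·4 + (1/4)·6 + (3/8)·0 = 3.
If the defender plays C, the attacker's expected payoff is (3/8)·(-7) + (1/4)·1 + (3/8)·5 = -1/2.
The defender minimizes the attacker's payoff; the smallest is -19/4, so the best response is A.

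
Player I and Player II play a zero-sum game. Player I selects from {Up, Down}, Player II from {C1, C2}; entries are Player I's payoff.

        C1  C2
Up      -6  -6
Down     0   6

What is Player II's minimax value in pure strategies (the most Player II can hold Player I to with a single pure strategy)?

Column maxima: C1 → 0, C2 → 6.
The smallest of these is 0.

0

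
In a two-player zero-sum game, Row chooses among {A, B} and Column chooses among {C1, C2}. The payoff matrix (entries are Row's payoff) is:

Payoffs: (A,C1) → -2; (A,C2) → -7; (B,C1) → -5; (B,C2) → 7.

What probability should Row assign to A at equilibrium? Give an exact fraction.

12/17

Row minima: A → -7, B → -5; maximin = -5.
Column maxima: C1 → -2, C2 → 7; minimax = -2.
-5 ≠ -2, so there is no saddle point; optimal play is mixed.
Let Row play A with probability p. Expected payoff against C1: (-2)p + (-5)(1−p) = 3p − 5; against C2: (-7)p + 7(1−p) = −14p + 7.
Setting these equal: 3p − 5 = −14p + 7 ⇒ 17p = 12 ⇒ p = 12/17, and the value is (3)·(12/17) − 5 = -49/17.
For Column: with q = P(C1), equating A's and B's payoffs gives 5q − 7 = −12q + 7 ⇒ q = 14/17.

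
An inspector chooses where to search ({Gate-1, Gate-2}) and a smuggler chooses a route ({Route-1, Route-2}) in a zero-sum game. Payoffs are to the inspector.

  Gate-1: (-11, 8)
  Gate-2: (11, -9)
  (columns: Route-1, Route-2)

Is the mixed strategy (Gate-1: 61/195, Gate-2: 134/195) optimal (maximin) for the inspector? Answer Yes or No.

No

Against Route-1 this mix gives (61/195)·(-11) + (134/195)·11 = 803/195.
Against Route-2 this mix gives (61/195)·8 + (134/195)·(-9) = -718/195.
The smuggler will play Route-2, holding the inspector to -718/195. Shifting weight toward the row that does better against Route-2 would raise this floor (the equalizing mix achieves -11/39 against both Route-2 and Route-1), so the proposed strategy is not optimal.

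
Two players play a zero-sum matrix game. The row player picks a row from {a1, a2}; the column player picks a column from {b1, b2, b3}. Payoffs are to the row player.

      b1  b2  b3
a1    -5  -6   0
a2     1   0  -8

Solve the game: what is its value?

Row minima: a1 → -6, a2 → -8; maximin = -6.
Column maxima: b1 → 1, b2 → 0, b3 → 0; minimax = 0.
-6 ≠ 0, so there is no saddle point; optimal play is mixed.
b1 is strictly dominated by b2 (it gives the row player strictly more in every row), so the column player never plays it.
On the remaining 2×2 (a1, a2 vs b2, b3):
Let the row player play a1 with probability p. Expected payoff against b2: (-6)p + 0(1−p) = −6p; against b3: 0p + (-8)(1−p) = 8p − 8.
Setting these equal: −6p = 8p − 8 ⇒ −14p = -8 ⇒ p = 4/7, and the value is (-6)·(4/7) = -24/7.
For the column player: with q = P(b2), equating a1's and a2's payoffs gives −6q = 8q − 8 ⇒ q = 4/7.

-24/7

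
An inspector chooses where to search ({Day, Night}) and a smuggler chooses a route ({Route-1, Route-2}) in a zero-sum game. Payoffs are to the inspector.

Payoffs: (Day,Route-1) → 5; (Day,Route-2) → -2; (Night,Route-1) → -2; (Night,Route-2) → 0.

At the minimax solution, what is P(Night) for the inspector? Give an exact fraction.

7/9

Row minima: Day → -2, Night → -2; maximin = -2.
Column maxima: Route-1 → 5, Route-2 → 0; minimax = 0.
-2 ≠ 0, so there is no saddle point; optimal play is mixed.
Let the inspector play Day with probability p. Expected payoff against Route-1: 5p + (-2)(1−p) = 7p − 2; against Route-2: (-2)p + 0(1−p) = −2p.
Setting these equal: 7p − 2 = −2p ⇒ 9p = 2 ⇒ p = 2/9, and the value is (7)·(2/9) − 2 = -4/9.
For the smuggler: with q = P(Route-1), equating Day's and Night's payoffs gives 7q − 2 = −2q ⇒ q = 2/9.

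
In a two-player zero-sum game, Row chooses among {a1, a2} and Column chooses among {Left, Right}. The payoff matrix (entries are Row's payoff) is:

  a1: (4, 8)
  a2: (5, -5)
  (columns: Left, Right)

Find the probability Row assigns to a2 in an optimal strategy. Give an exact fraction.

2/7

Row minima: a1 → 4, a2 → -5; maximin = 4.
Column maxima: Left → 5, Right → 8; minimax = 5.
4 ≠ 5, so there is no saddle point; optimal play is mixed.
Let Row play a1 with probability p. Expected payoff against Left: 4p + 5(1−p) = −p + 5; against Right: 8p + (-5)(1−p) = 13p − 5.
Setting these equal: −p + 5 = 13p − 5 ⇒ −14p = -10 ⇒ p = 5/7, and the value is (-1)·(5/7) + 5 = 30/7.
For Column: with q = P(Left), equating a1's and a2's payoffs gives −4q + 8 = 10q − 5 ⇒ q = 13/14.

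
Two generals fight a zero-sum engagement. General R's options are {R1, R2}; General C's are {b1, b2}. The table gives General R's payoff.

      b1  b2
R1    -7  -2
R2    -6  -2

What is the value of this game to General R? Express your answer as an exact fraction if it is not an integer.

Row minima: R1 → -7, R2 → -6; maximin = -6.
Column maxima: b1 → -6, b2 → -2; minimax = -6.
Since maximin = minimax = -6, there is a saddle point and the value is -6.

-6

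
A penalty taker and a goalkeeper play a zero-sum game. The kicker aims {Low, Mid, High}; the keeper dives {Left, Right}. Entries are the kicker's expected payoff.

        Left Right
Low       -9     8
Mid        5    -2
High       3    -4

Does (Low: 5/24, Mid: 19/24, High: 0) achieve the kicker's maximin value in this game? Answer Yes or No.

No

Against Left this mix gives (5/24)·(-9) + (19/24)·5 = 25/12.
Against Right this mix gives (5/24)·8 + (19/24)·(-2) = 1/12.
The keeper will play Right, holding the kicker to 1/12. Shifting weight toward the row that does better against Right would raise this floor (the equalizing mix achieves 11/12 against both Right and Left), so the proposed strategy is not optimal.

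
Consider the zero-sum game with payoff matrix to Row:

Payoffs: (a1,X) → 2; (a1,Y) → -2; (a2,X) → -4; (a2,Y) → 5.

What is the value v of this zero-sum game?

2/13

Row minima: a1 → -2, a2 → -4; maximin = -2.
Column maxima: X → 2, Y → 5; minimax = 2.
-2 ≠ 2, so there is no saddle point; optimal play is mixed.
Let Row play a1 with probability p. Expected payoff against X: 2p + (-4)(1−p) = 6p − 4; against Y: (-2)p + 5(1−p) = −7p + 5.
Setting these equal: 6p − 4 = −7p + 5 ⇒ 13p = 9 ⇒ p = 9/13, and the value is (6)·(9/13) − 4 = 2/13.
For Column: with q = P(X), equating a1's and a2's payoffs gives 4q − 2 = −9q + 5 ⇒ q = 7/13.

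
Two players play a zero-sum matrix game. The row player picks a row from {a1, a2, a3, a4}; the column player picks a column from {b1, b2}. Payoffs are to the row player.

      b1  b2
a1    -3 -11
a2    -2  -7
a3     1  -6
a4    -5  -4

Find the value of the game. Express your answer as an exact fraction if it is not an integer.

Row minima: a1 → -11, a2 → -7, a3 → -6, a4 → -5; maximin = -5.
Column maxima: b1 → 1, b2 → -4; minimax = -4.
-5 ≠ -4, so there is no saddle point; optimal play is mixed.
a1 is strictly dominated by a2, so the row player never plays it.
a2 is strictly dominated by a3, so the row player never plays it.
On the remaining 2×2 (a3, a4 vs b1, b2):
Let the row player play a3 with probability p. Expected payoff against b1: 1p + (-5)(1−p) = 6p − 5; against b2: (-6)p + (-4)(1−p) = −2p − 4.
Setting these equal: 6p − 5 = −2p − 4 ⇒ 8p = 1 ⇒ p = 1/8, and the value is (6)·(1/8) − 5 = -17/4.
For the column player: with q = P(b1), equating a3's and a4's payoffs gives 7q − 6 = −q − 4 ⇒ q = 1/4.

-17/4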